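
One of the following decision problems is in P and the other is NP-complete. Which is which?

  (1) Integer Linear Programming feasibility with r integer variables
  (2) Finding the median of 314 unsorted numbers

(1) is NP-complete: ILP feasibility is NP-complete (LP relaxation is in P).
(2) is P: linear-time selection (median-of-medians) runs in O(n).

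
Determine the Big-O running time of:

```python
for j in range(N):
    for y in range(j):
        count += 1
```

Time complexity: O(n^2).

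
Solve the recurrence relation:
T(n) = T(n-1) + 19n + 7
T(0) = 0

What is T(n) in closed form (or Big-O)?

Dominant term in sum is 19*sum(i, i=1..n) = 19*n*(n+1)/2 = O(n^2).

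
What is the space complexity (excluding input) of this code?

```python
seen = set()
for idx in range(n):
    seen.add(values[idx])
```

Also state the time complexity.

Space complexity: O(n).
Auxiliary storage grows linearly with the input size n in the worst case.
Time complexity: O(n).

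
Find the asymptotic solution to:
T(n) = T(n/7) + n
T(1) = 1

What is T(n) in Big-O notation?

Geometric series: n*(1 + 1/7 + 1/7^2 + ...) = O(n). T(n) = O(n).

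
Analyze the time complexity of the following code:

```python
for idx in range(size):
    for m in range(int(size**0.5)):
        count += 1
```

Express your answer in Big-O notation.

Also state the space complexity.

Time complexity: O(n * sqrt(n)).
Space complexity: O(1).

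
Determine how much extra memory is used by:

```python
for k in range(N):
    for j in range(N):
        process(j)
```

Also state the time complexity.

Space complexity: O(1).
Only a constant amount of auxiliary storage is used; nothing grows with n.
Time complexity: O(n^2).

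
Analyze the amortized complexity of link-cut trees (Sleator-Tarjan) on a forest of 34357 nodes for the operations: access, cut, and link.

Link-cut trees represent the forest using splay trees over preferred paths. With potential Phi = sum over nodes of log(size of virtual subtree), each access on 34357 nodes is O(log 34357) = O(log n) amortized by the splay-tree access lemma. Cut and link are O(1) plus one access.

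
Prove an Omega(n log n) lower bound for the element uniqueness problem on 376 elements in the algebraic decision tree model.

In the algebraic decision tree model, element uniqueness on 376 elements is equivalent to determining which cell of an arrangement of C(376,2) = 70500 hyperplanes x_i = x_j contains the input point. Ben-Or's theorem shows this requires Omega(n log n).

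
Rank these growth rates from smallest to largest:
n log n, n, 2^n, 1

Ordered by growth rate: 1 < n < n log n < 2^n.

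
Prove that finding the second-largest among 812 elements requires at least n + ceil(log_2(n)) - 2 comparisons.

Lower bound (adversary): identifying the maximum requires 812-1 comparisons (each eliminates one candidate). Assign weight 1 to each element; on each comparison the adversary lets the heavier side win and gives it the loser's weight. The max ends with weight 812, but each comparison it wins at most doubles its weight, so the max must win >= ceil(log_2(812)) = 10 comparisons. The second-largest is one of those 10 direct losers to the max, and identifying which one is largest needs >= 10-1 further comparisons. Total >= 812-1 + 10-1 = 820.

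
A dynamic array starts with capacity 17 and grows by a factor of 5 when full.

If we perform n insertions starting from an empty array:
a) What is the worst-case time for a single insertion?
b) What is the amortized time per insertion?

(a) Worst-case single insertion: O(n) -- when the array is full at capacity c, the resize copies all c elements, and c can be Theta(n).
(b) Resizes happen at sizes 17, 85, 425, ... Total copy cost for n insertions: 17 + 85 + ... = O(n) (geometric series with ratio 1/5). Amortized cost per insertion: O(n)/n = O(1).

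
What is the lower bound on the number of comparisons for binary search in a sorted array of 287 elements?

With 287 possible positions, we need at least ceil(log_2(287)) = 9 comparisons. Each comparison splits the remaining candidates by at most half.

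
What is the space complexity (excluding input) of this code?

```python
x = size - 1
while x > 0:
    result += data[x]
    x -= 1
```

Space complexity: O(1).
Only a constant amount of auxiliary storage is used; nothing grows with n.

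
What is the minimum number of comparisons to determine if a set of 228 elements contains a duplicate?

Determining if 228 elements are all distinct requires Omega(n log n) comparisons in the comparison model. This follows from the element distinctness lower bound.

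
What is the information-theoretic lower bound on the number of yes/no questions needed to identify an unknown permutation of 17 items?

There are 17! = 355687428096000 permutations. Each yes/no question gives at most 1 bit, so at least ceil(log_2(355687428096000)) = 49 questions are needed.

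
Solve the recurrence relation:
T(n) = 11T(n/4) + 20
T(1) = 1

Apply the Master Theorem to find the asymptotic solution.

a=11, b=4, f(n)=20. log_4(11) = 1.73. Case 1 of Master Theorem: T(n) = O(n^1.73).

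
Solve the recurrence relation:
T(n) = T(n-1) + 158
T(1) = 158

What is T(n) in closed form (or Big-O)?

Unrolling: T(n) = T(n-1) + 158 = T(n-2) + 2*158 = ... = T(1) + (n-1)*158 = 158 + (n-1)*158 = 158n.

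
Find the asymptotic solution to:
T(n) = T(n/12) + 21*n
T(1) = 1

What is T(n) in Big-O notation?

Geometric series: 21*n*(1 + 1/12 + 1/12^2 + ...) = O(n). T(n) = O(n).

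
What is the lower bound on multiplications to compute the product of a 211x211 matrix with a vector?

A 211x211 matrix-vector product has 211 inner products of length 211. Output depends on all 211^2 = 44521 matrix entries. At least 44521 multiplications needed.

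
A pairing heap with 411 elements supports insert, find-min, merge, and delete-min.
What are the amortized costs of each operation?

Pairing heaps are self-adjusting heap-ordered trees. Insert and merge link two roots: O(1). Find-min reads the root: O(1). Delete-min removes the root, then pairs children in two passes; amortized cost is O(log 411) = O(log n).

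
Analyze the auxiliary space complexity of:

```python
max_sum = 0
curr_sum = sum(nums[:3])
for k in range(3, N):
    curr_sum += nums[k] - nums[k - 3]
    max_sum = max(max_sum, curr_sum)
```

Space complexity: O(1).
Only a constant amount of auxiliary storage is used; nothing grows with n.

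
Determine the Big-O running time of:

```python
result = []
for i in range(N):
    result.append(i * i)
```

Time complexity: O(n).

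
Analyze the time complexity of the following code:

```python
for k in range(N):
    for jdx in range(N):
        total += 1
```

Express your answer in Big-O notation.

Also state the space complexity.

Time complexity: O(n^2).
Space complexity: O(1).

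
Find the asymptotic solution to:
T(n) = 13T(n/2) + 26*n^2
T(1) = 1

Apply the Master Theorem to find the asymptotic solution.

a=13, b=2, f(n)=26*n^2. log_2(13) = 3.7. Case 1 of Master Theorem: T(n) = O(n^3.7).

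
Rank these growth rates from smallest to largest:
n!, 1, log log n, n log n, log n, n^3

Ordered by growth rate: 1 < log log n < log n < n log n < n^3 < n!.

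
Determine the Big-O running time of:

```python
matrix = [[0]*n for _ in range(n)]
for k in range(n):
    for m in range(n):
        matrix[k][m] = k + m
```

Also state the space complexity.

Time complexity: O(n^2).
Space complexity: O(n^2).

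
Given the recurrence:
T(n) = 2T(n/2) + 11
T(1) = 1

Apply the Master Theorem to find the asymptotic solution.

a=2, b=2, f(n)=11. log_2(2) = 1. Case 1 of Master Theorem: T(n) = O(n^1).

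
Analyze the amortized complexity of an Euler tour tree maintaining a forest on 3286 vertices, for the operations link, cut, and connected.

An Euler tour tree stores each tree's Euler tour as a balanced BST keyed by tour position. On 3286 vertices: link concatenates two tours via O(1) splits/joins of size <= 2*3286 (O(log n)); cut splits the tour at the two occurrences of the edge (O(log n)); connected compares BST roots (O(log n) to find the root). All O(log n) amortized.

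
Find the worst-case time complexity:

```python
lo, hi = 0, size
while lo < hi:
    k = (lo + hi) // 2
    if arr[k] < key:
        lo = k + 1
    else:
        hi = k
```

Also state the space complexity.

Time complexity: O(log n).
Space complexity: O(1).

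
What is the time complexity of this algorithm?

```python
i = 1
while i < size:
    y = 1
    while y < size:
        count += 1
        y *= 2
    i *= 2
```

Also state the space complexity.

Time complexity: O(log^2 n).
Space complexity: O(1).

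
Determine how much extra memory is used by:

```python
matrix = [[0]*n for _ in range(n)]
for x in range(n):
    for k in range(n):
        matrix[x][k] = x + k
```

Space complexity: O(n^2).
A 2D structure of size n x n is allocated.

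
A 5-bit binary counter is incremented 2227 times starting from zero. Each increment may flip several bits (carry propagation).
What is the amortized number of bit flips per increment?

Bit i flips on every 2^i-th increment, so over 2227 increments bit i flips floor(2227/2^i) times. Summing over i: total flips < 2 * 2227. Amortized: < 2 = O(1) per increment.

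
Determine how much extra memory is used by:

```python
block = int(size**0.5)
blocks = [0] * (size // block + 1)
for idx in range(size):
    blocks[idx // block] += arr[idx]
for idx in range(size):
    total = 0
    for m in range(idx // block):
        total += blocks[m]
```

Space complexity: O(sqrt(n)).
Storage scales with sqrt(n).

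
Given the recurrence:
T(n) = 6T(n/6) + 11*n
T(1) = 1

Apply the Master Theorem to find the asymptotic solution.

a=6, b=6, f(n)=11*n. log_6(6) = 1. Case 2: T(n) = O(n log n).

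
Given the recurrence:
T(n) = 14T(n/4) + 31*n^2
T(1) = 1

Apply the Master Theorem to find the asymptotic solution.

a=14, b=4, f(n)=31*n^2. log_4(14) = 1.904 < 2. Case 3: T(n) = O(n^2).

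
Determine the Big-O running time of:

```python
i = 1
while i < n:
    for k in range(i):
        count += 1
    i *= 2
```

Time complexity: O(n).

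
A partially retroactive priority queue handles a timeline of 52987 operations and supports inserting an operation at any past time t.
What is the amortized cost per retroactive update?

Partially retroactive priority queues (Demaine-Iacono-Langerman) allow updates at past times with queries only at the present. With a balanced BST over the m = 52987 timeline events tracking bridges, each retroactive insert or delete is O(log m) amortized.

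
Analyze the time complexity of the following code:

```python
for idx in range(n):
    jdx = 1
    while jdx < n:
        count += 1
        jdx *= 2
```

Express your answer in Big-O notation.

Time complexity: O(n log n).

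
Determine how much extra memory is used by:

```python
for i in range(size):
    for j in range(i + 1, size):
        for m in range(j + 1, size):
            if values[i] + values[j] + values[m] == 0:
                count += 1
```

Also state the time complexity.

Space complexity: O(1).
Only a constant amount of auxiliary storage is used; nothing grows with n.
Time complexity: O(n^3).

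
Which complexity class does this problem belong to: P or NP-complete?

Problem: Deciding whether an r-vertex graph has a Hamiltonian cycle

This problem is NP-complete: one of Karp's 21 NP-complete problems.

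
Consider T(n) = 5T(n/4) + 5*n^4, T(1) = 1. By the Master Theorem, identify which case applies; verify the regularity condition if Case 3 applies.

a=5, b=4, f(n)=5*n^4.
log_4(5) = 1.161 < 4.
f(n) = Omega(n^(1.161+epsilon)) for some epsilon > 0, so Case 3 is the candidate.
Regularity: a*f(n/b) = 5*5*(n/4)^4 = (5/256)*5*n^4 <= c*f(n) with c = 5/256 < 1. Satisfied.
Case 3: T(n) = Theta(n^4).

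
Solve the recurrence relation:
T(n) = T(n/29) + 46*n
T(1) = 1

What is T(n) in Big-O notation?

Geometric series: 46*n*(1 + 1/29 + 1/29^2 + ...) = O(n). T(n) = O(n).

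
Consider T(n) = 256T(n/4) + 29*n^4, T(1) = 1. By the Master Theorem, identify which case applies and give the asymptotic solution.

a=256, b=4, f(n)=29*n^4.
log_4(256) = 4, so n^(log_b(a)) = n^4.
f(n) = Theta(n^4), so Case 2 applies.
T(n) = Theta(n^4 log n).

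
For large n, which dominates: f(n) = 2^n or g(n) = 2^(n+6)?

f(n) = 2^n and g(n) = 2^(n+6) are Theta of each other: 2^(n+6) = 2^6 * 2^n = Theta(2^n).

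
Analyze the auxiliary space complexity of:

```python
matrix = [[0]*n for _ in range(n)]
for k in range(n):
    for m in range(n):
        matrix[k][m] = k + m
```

Space complexity: O(n^2).
A 2D structure of size n x n is allocated.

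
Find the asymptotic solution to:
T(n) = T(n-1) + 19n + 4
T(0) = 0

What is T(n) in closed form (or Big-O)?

Dominant term in sum is 19*sum(i, i=1..n) = 19*n*(n+1)/2 = O(n^2).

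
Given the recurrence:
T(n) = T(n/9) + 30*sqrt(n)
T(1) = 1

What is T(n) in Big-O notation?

Each level contributes sqrt(n/9^k). Geometric series with ratio 1/sqrt(9) < 1 sums to O(sqrt(n)).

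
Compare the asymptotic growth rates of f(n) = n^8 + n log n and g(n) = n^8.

f(n) = n^8 + n log n and g(n) = n^8 are Theta of each other: the lower-order n log n term is o(n^8); both are Theta(n^8).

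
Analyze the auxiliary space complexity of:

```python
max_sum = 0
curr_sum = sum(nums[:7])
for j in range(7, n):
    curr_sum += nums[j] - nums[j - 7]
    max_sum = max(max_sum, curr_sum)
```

Space complexity: O(1).
Only a constant amount of auxiliary storage is used; nothing grows with n.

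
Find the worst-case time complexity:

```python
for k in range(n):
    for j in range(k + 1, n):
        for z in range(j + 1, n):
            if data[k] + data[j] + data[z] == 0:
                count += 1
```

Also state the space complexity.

Time complexity: O(n^3).
Space complexity: O(1).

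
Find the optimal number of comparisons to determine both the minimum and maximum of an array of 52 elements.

Naive approach: 102 comparisons (51 for max + 51 for min).
Optimal: Compare elements in pairs first (floor(n/2) = 26 comparisons), then find max among winners and min among losers (25 comparisons each).
Total: ceil(3n/2) - 2 = 76 comparisons. An adversary argument shows this is also a lower bound.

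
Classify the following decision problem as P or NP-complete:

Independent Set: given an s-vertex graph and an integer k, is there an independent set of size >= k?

This problem is NP-complete: complement of Clique (with k part of the input).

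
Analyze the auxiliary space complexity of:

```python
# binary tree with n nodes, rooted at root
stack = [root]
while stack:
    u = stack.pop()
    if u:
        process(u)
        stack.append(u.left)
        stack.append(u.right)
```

Space complexity: O(n).
Auxiliary storage grows linearly with the input size n in the worst case.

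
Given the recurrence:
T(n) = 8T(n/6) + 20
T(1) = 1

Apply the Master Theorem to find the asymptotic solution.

a=8, b=6, f(n)=20. log_6(8) = 1.161. Case 1 of Master Theorem: T(n) = O(n^1.161).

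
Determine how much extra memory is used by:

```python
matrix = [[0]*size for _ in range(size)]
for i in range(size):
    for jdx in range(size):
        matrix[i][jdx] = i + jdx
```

Space complexity: O(n^2).
A 2D structure of size n x n is allocated.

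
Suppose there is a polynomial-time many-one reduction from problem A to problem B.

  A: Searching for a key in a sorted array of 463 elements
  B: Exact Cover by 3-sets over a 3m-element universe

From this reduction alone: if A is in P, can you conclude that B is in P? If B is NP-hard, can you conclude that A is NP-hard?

A poly-time reduction A <=_p B transfers tractability DOWN (B easy => A easy) and hardness UP (A hard => B hard), not the reverse.
From A in P, the reduction alone does NOT give B in P: any problem in P trivially reduces to SAT, yet SAT is not known to be in P.
From B NP-hard, the reduction alone does NOT give A NP-hard: again, easy problems reduce to hard ones.
(Here in fact A is P and B is NP-complete.)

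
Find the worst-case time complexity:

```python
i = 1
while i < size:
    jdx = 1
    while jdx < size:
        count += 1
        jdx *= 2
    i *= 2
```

Time complexity: O(log^2 n).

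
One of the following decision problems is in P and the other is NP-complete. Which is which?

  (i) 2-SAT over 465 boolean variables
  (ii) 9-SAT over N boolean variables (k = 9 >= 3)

(i) is P: 2-SAT is solvable in linear time via implication-graph SCCs.
(ii) is NP-complete: 3-SAT is NP-complete (Cook-Levin); k-SAT for k>=3 reduces from 3-SAT.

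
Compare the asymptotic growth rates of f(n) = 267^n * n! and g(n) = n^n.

f(n) = 267^n * n! grows faster: by Stirling n! ~ sqrt(2 pi n)(n/e)^n, so 267^n n! / n^n ~ (267/e)^n sqrt(2 pi n) -> infinity since 267/e > 1.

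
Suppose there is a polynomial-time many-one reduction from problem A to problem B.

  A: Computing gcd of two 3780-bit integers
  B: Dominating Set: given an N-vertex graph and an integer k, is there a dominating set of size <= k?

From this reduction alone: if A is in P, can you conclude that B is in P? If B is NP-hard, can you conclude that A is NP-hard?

A poly-time reduction A <=_p B transfers tractability DOWN (B easy => A easy) and hardness UP (A hard => B hard), not the reverse.
From A in P, the reduction alone does NOT give B in P: any problem in P trivially reduces to SAT, yet SAT is not known to be in P.
From B NP-hard, the reduction alone does NOT give A NP-hard: again, easy problems reduce to hard ones.
(Here in fact A is P and B is NP-complete.)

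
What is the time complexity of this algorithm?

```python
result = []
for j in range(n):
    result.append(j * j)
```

Time complexity: O(n).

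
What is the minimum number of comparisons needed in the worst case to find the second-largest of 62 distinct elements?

Lower bound: finding the max needs 62-1 comparisons. By the adversary weight-doubling argument, the max must personally win >= ceil(log_2(62)) = 6 comparisons; the 2nd-largest is among those 6 losers, needing 6-1 more comparisons. Total >= 62-1 + 6-1 = 66. A balanced knockout tournament achieves this.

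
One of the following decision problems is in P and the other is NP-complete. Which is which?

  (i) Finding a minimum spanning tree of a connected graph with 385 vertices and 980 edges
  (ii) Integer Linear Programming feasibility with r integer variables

(i) is P: Kruskal's / Prim's algorithms run in polynomial time.
(ii) is NP-complete: ILP feasibility is NP-complete (LP relaxation is in P).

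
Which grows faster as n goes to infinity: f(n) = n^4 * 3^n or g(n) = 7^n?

g(n) = 7^n grows faster: 7^n / (n^4 3^n) = (7/3)^n / n^4 -> infinity since 7/3 > 1.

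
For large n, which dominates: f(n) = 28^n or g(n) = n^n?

g(n) = n^n grows faster: n^n / 28^n = (n/28)^n -> infinity once n > 28.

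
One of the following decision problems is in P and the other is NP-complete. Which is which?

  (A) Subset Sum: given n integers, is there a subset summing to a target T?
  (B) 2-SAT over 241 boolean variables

(A) is NP-complete: one of Karp's 21 NP-complete problems.
(B) is P: 2-SAT is solvable in linear time via implication-graph SCCs.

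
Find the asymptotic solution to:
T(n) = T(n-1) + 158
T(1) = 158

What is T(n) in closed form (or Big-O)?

Unrolling: T(n) = T(n-1) + 158 = T(n-2) + 2*158 = ... = T(1) + (n-1)*158 = 158 + (n-1)*158 = 158n.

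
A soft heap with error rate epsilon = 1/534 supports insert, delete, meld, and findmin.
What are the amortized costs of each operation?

Soft heaps (Chazelle) allow up to an epsilon = 1/534 fraction of elements to have corrupted (raised) keys. Insert is O(log(1/epsilon)) = O(log 534) amortized -- the structure maintains heap-ordered binary trees of rank bounded by O(log(1/epsilon)). Meld concatenates root lists: O(1) amortized. Delete and findmin are O(1) amortized.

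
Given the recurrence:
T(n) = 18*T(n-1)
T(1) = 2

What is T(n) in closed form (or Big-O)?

Each step multiplies by 18. T(n) = T(1)*18^(n-1) = 2*18^(n-1).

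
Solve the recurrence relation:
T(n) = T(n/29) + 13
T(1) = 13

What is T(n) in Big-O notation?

Each step divides n by 29 and adds 13. After log_29(n) steps, T(n) = O(log n).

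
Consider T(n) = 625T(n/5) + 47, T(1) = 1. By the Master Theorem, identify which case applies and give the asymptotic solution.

a=625, b=5, f(n)=47.
log_5(625) = 4 > 0.
Since f(n) = O(n^0) is polynomially smaller than n^4, Case 1 applies.
T(n) = Theta(n^4).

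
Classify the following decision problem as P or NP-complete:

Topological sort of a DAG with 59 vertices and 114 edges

This problem is in P: DFS-based topological sort runs in O(V+E).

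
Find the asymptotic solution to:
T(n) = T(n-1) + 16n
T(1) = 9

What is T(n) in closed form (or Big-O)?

Unrolling: T(n) = 9 + 16*(2 + 3 + ... + n) = 9 + 16*(n(n+1)/2 - 1) = O(n^2).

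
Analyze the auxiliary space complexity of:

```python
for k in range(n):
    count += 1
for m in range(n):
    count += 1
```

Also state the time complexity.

Space complexity: O(1).
Only a constant amount of auxiliary storage is used; nothing grows with n.
Time complexity: O(n).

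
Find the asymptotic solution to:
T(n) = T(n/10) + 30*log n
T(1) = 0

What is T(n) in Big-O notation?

Each of the log_10(n) levels adds O(log n). T(n) = O(log^2 n).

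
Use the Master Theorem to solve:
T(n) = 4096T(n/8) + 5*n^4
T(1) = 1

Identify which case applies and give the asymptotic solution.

a=4096, b=8, f(n)=5*n^4.
log_8(4096) = 4, so n^(log_b(a)) = n^4.
f(n) = Theta(n^4), so Case 2 applies.
T(n) = Theta(n^4 log n).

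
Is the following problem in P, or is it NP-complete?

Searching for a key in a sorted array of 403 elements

This problem is in P: binary search runs in O(log n).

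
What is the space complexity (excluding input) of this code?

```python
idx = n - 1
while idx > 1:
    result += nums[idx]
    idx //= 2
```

Space complexity: O(1).
Only a constant amount of auxiliary storage is used; nothing grows with n.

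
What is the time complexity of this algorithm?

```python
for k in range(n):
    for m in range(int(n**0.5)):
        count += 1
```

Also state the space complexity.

Time complexity: O(n * sqrt(n)).
Space complexity: O(1).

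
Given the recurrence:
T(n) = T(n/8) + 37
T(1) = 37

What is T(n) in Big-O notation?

Each step divides n by 8 and adds 37. After log_8(n) steps, T(n) = O(log n).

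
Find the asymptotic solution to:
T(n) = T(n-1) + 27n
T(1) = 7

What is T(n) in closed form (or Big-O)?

Unrolling: T(n) = 7 + 27*(2 + 3 + ... + n) = 7 + 27*(n(n+1)/2 - 1) = O(n^2).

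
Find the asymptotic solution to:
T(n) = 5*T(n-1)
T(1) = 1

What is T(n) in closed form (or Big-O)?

Each step multiplies by 5. T(n) = T(1)*5^(n-1) = 5^(n-1).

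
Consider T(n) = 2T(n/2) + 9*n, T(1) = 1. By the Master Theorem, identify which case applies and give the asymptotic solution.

a=2, b=2, f(n)=9*n.
log_2(2) = 1, so n^(log_b(a)) = n.
f(n) = Theta(n), so Case 2 applies.
T(n) = Theta(n log n).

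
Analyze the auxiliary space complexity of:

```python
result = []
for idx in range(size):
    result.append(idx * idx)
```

Space complexity: O(n).
Auxiliary storage grows linearly with the input size n in the worst case.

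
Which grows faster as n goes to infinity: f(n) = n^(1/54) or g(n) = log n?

f(n) = n^(1/54) grows faster: any positive power of n dominates log n.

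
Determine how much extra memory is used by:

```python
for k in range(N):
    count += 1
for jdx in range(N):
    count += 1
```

Space complexity: O(1).
Only a constant amount of auxiliary storage is used; nothing grows with n.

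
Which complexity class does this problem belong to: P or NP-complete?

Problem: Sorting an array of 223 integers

This problem is in P: merge sort runs in O(n log n).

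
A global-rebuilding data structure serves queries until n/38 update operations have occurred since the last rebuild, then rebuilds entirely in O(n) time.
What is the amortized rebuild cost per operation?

The O(n) rebuild is triggered by n/38 operations, so each contributes O(n)/(n/38) = O(38) = O(1) to the rebuild cost.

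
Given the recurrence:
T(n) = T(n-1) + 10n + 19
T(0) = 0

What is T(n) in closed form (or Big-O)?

Dominant term in sum is 10*sum(i, i=1..n) = 10*n*(n+1)/2 = O(n^2).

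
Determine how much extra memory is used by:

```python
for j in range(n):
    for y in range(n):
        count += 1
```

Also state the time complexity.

Space complexity: O(1).
Only a constant amount of auxiliary storage is used; nothing grows with n.
Time complexity: O(n^2).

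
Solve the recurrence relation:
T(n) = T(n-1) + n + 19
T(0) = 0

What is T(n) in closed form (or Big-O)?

Dominant term in sum is 1*sum(i, i=1..n) = 1*n*(n+1)/2 = O(n^2).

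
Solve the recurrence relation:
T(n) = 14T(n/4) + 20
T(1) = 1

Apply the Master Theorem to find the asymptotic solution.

a=14, b=4, f(n)=20. log_4(14) = 1.904. Case 1 of Master Theorem: T(n) = O(n^1.904).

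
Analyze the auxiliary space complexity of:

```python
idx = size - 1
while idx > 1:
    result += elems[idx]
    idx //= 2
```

Space complexity: O(1).
Only a constant amount of auxiliary storage is used; nothing grows with n.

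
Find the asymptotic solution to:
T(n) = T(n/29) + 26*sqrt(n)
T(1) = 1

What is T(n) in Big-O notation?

Each level contributes sqrt(n/29^k). Geometric series with ratio 1/sqrt(29) < 1 sums to O(sqrt(n)).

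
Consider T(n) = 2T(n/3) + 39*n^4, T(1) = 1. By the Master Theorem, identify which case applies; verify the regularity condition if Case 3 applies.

a=2, b=3, f(n)=39*n^4.
log_3(2) = 0.6309 < 4.
f(n) = Omega(n^(0.6309+epsilon)) for some epsilon > 0, so Case 3 is the candidate.
Regularity: a*f(n/b) = 2*39*(n/3)^4 = (2/81)*39*n^4 <= c*f(n) with c = 2/81 < 1. Satisfied.
Case 3: T(n) = Theta(n^4).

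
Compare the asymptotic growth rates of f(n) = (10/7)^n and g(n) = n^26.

f(n) = (10/7)^n grows faster: (10/7)^n is exponential with base 10/7 > 1, dominating every polynomial.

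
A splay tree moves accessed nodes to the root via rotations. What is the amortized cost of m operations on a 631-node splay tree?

Using a potential function Phi = sum of log(size of subtree) for each node, each splay operation has amortized cost O(log n) where n = 631. Bad individual operations (O(n)) are offset by decreased potential.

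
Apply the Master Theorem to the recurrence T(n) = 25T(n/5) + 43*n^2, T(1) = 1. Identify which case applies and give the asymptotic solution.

a=25, b=5, f(n)=43*n^2.
log_5(25) = 2, so n^(log_b(a)) = n^2.
f(n) = Theta(n^2), so Case 2 applies.
T(n) = Theta(n^2 log n).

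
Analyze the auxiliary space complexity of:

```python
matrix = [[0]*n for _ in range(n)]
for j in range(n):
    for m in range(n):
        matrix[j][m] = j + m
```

Space complexity: O(n^2).
A 2D structure of size n x n is allocated.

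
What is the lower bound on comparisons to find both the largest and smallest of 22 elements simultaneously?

Pair elements first (floor(22/2) comparisons), then find max among winners and min among losers. Total: ceil(3*22/2) - 2 = 31 comparisons.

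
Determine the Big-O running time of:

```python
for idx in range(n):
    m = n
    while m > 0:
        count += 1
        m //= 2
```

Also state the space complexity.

Time complexity: O(n log n).
Space complexity: O(1).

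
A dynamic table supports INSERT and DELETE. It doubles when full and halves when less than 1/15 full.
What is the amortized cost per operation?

Using potential function Phi = |2*num_items - table_size| when load > 1/2, and Phi = table_size/2 - num_items otherwise. The gap of 1/15 vs 1/2 for shrinking prevents thrashing. Both insert and delete have O(1) amortized cost.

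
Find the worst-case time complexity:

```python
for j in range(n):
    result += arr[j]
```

Time complexity: O(n).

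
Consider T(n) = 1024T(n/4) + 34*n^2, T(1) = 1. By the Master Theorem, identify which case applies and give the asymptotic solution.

a=1024, b=4, f(n)=34*n^2.
log_4(1024) = 5 > 2.
Since f(n) = O(n^2) is polynomially smaller than n^5, Case 1 applies.
T(n) = Theta(n^5).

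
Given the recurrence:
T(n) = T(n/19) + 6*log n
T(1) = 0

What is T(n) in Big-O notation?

Each of the log_19(n) levels adds O(log n). T(n) = O(log^2 n).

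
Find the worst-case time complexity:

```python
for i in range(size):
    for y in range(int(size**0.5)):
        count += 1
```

Time complexity: O(n * sqrt(n)).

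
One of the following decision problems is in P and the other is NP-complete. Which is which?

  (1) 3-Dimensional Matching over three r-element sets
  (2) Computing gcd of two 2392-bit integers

(1) is NP-complete: one of Karp's 21 NP-complete problems.
(2) is P: the Euclidean algorithm runs in polynomial time in the bit-length.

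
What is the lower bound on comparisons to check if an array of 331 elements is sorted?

To verify 331 elements are sorted, we must compare each consecutive pair. Skipping any pair allows an adversary to swap them. Therefore 330 comparisons are necessary and sufficient.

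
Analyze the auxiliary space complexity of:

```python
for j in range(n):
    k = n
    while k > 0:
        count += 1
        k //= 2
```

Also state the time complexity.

Space complexity: O(1).
Only a constant amount of auxiliary storage is used; nothing grows with n.
Time complexity: O(n log n).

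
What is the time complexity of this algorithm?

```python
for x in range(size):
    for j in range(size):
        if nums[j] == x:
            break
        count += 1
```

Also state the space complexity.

Time complexity: O(n^2).
Space complexity: O(1).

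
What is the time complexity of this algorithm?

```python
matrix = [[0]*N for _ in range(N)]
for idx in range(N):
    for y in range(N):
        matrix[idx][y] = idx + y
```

Time complexity: O(n^2).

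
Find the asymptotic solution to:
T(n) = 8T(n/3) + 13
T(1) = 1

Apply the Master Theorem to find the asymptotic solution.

a=8, b=3, f(n)=13. log_3(8) = 1.893. Case 1 of Master Theorem: T(n) = O(n^1.893).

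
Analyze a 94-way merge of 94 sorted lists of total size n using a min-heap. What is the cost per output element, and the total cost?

Maintain a min-heap of size 94 holding the current head of each list. Each output step does one extract-min (O(log 94)) and one insert of that list's next element (O(log 94)). Each of the n elements passes through the heap exactly once, so the total cost is O(n log 94), i.e. O(log 94) per output element.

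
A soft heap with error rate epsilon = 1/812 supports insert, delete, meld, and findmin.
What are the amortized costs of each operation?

Soft heaps (Chazelle) allow up to an epsilon = 1/812 fraction of elements to have corrupted (raised) keys. Insert is O(log(1/epsilon)) = O(log 812) amortized -- the structure maintains heap-ordered binary trees of rank bounded by O(log(1/epsilon)). Meld concatenates root lists: O(1) amortized. Delete and findmin are O(1) amortized.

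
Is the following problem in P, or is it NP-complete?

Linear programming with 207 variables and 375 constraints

This problem is in P: the ellipsoid and interior-point methods run in polynomial time.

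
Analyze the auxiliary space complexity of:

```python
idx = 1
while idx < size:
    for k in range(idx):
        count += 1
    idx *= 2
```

Space complexity: O(1).
Only a constant amount of auxiliary storage is used; nothing grows with n.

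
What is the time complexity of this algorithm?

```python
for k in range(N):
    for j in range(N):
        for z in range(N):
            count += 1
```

Time complexity: O(n^3).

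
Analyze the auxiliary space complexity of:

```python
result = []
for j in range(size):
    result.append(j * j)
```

Space complexity: O(n).
Auxiliary storage grows linearly with the input size n in the worst case.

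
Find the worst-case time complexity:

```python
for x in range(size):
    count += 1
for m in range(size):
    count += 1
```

Time complexity: O(n).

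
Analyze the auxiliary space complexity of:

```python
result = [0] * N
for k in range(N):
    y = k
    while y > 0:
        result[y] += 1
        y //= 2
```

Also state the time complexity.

Space complexity: O(n).
Auxiliary storage grows linearly with the input size n in the worst case.
Time complexity: O(n log n).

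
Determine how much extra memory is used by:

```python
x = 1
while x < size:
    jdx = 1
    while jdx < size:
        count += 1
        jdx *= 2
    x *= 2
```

Space complexity: O(1).
Only a constant amount of auxiliary storage is used; nothing grows with n.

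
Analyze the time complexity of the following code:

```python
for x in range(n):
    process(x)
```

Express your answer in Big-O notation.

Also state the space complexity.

Time complexity: O(n).
Space complexity: O(1).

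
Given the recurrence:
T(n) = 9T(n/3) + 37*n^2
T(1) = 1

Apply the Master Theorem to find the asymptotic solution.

a=9, b=3, f(n)=37*n^2. log_3(9) = 2. Case 2: T(n) = O(n^2 log n).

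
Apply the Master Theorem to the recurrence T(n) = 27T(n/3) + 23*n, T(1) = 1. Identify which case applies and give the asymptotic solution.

a=27, b=3, f(n)=23*n.
log_3(27) = 3 > 1.
Since f(n) = O(n^1) is polynomially smaller than n^3, Case 1 applies.
T(n) = Theta(n^3).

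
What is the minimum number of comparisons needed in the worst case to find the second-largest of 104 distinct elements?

Lower bound: finding the max needs 104-1 comparisons. By the adversary weight-doubling argument, the max must personally win >= ceil(log_2(104)) = 7 comparisons; the 2nd-largest is among those 7 losers, needing 7-1 more comparisons. Total >= 104-1 + 7-1 = 109. A balanced knockout tournament achieves this.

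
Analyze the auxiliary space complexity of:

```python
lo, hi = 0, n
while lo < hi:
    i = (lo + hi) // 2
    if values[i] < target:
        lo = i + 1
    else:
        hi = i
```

Space complexity: O(1).
Only a constant amount of auxiliary storage is used; nothing grows with n.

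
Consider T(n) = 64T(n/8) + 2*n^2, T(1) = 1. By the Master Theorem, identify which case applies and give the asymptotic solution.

a=64, b=8, f(n)=2*n^2.
log_8(64) = 2, so n^(log_b(a)) = n^2.
f(n) = Theta(n^2), so Case 2 applies.
T(n) = Theta(n^2 log n).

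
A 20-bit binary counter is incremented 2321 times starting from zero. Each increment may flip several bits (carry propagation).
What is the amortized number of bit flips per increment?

Bit i flips on every 2^i-th increment, so over 2321 increments bit i flips floor(2321/2^i) times. Summing over i: total flips < 2 * 2321. Amortized: < 2 = O(1) per increment.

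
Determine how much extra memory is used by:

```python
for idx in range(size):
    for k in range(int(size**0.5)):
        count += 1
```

Space complexity: O(1).
Only a constant amount of auxiliary storage is used; nothing grows with n.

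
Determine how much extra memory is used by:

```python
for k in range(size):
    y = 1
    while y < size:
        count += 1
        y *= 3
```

Space complexity: O(1).
Only a constant amount of auxiliary storage is used; nothing grows with n.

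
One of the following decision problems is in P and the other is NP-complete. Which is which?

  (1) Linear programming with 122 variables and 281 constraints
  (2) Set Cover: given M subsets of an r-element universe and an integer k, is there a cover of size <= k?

(1) is P: the ellipsoid and interior-point methods run in polynomial time.
(2) is NP-complete: one of Karp's 21 NP-complete problems (with k part of the input).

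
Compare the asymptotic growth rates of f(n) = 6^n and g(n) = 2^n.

f(n) = 6^n grows faster: (6/2)^n -> infinity since 6/2 > 1.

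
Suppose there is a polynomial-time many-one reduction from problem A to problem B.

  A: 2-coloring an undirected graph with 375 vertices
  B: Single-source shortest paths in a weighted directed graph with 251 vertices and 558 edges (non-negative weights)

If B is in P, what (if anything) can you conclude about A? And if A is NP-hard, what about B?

A poly-time reduction A <=_p B means any A-instance can be transformed to a B-instance in poly time.
If B is in P: compose the reduction with B's poly-time algorithm to solve A in poly time, so A is in P.
If A is NP-hard: every NP problem reduces to A, which reduces to B; composing reductions, every NP problem reduces to B, so B is NP-hard.
(Here in fact A is P and B is P.)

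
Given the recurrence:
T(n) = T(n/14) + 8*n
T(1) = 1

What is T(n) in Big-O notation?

Geometric series: 8*n*(1 + 1/14 + 1/14^2 + ...) = O(n). T(n) = O(n).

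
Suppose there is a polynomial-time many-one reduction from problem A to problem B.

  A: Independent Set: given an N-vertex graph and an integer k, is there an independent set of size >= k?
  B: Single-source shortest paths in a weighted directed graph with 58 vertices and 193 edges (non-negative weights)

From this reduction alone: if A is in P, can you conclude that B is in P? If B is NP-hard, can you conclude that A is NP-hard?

A poly-time reduction A <=_p B transfers tractability DOWN (B easy => A easy) and hardness UP (A hard => B hard), not the reverse.
From A in P, the reduction alone does NOT give B in P: any problem in P trivially reduces to SAT, yet SAT is not known to be in P.
From B NP-hard, the reduction alone does NOT give A NP-hard: again, easy problems reduce to hard ones.
(Here in fact A is NP-complete and B is in P, so no such reduction is known -- its existence would imply P = NP; the analysis concerns only what the assumed reduction would or would not let you conclude.)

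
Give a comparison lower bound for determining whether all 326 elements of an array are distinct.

In the algebraic decision-tree model, the YES region for element distinctness on 326 elements has 326! connected components (one per ordering). Ben-Or's theorem then gives a lower bound of Omega(log(n!)) = Omega(n log n).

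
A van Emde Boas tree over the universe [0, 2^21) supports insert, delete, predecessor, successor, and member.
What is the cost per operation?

vEB recursively partitions [0, 2097152) into sqrt(u) clusters of size sqrt(u). Each operation recurses into either one cluster or the summary, never both: T(u) = T(sqrt(u)) + O(1) => T(u) = O(log log u) = O(log 21). This is worst-case, not just amortized.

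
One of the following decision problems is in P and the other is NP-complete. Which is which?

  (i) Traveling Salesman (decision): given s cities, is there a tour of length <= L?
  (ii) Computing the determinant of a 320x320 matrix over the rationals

(i) is NP-complete: reduces from Hamiltonian Cycle.
(ii) is P: Gaussian elimination runs in O(n^3).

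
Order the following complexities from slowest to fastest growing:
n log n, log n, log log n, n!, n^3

Ordered by growth rate: log log n < log n < n log n < n^3 < n!.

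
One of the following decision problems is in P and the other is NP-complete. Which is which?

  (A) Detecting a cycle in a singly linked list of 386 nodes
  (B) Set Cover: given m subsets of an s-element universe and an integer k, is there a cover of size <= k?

(A) is P: Floyd's tortoise-and-hare runs in O(n) time, O(1) space.
(B) is NP-complete: one of Karp's 21 NP-complete problems (with k part of the input).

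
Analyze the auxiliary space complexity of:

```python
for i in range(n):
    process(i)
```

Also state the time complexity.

Space complexity: O(1).
Only a constant amount of auxiliary storage is used; nothing grows with n.
Time complexity: O(n).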